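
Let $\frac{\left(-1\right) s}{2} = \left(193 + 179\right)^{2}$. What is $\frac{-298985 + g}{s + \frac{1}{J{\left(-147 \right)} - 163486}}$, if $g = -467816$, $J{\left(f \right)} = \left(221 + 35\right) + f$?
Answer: $\frac{125277646977}{45217525537} \approx 2.7706$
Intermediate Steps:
$J{\left(f \right)} = 256 + f$
$s = -276768$ ($s = - 2 \left(193 + 179\right)^{2} = - 2 \cdot 372^{2} = \left(-2\right) 138384 = -276768$)
$\frac{-298985 + g}{s + \frac{1}{J{\left(-147 \right)} - 163486}} = \frac{-298985 - 467816}{-276768 + \frac{1}{\left(256 - 147\right) - 163486}} = - \frac{766801}{-276768 + \frac{1}{109 - 163486}} = - \frac{766801}{-276768 + \frac{1}{-163377}} = - \frac{766801}{-276768 - \frac{1}{163377}} = - \frac{766801}{- \frac{45217525537}{163377}} = \left(-766801\right) \left(- \frac{163377}{45217525537}\right) = \frac{125277646977}{45217525537}$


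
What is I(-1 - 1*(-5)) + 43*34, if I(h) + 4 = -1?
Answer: 1457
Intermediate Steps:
I(h) = -5 (I(h) = -4 - 1 = -5)
I(-1 - 1*(-5)) + 43*34 = -5 + 43*34 = -5 + 1462 = 1457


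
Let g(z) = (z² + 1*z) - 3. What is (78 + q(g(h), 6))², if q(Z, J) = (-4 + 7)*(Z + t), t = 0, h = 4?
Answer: 16641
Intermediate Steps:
g(z) = -3 + z + z² (g(z) = (z² + z) - 3 = (z + z²) - 3 = -3 + z + z²)
q(Z, J) = 3*Z (q(Z, J) = (-4 + 7)*(Z + 0) = 3*Z)
(78 + q(g(h), 6))² = (78 + 3*(-3 + 4 + 4²))² = (78 + 3*(-3 + 4 + 16))² = (78 + 3*17)² = (78 + 51)² = 129² = 16641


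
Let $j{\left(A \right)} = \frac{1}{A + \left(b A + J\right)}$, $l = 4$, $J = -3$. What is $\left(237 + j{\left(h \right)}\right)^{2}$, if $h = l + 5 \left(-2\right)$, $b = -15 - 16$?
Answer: $\frac{1759802500}{31329} \approx 56172.0$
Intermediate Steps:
$b = -31$
$h = -6$ ($h = 4 + 5 \left(-2\right) = 4 - 10 = -6$)
$j{\left(A \right)} = \frac{1}{-3 - 30 A}$ ($j{\left(A \right)} = \frac{1}{A - \left(3 + 31 A\right)} = \frac{1}{-3 - 30 A}$)
$\left(237 + j{\left(h \right)}\right)^{2} = \left(237 + \frac{1}{3 \left(-1 - -60\right)}\right)^{2} = \left(237 + \frac{1}{3 \left(-1 + 60\right)}\right)^{2} = \left(237 + \frac{1}{3 \cdot 59}\right)^{2} = \left(237 + \frac{1}{3} \cdot \frac{1}{59}\right)^{2} = \left(237 + \frac{1}{177}\right)^{2} = \left(\frac{41950}{177}\right)^{2} = \frac{1759802500}{31329}$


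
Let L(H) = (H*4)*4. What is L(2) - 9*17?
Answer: -121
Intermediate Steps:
L(H) = 16*H (L(H) = (4*H)*4 = 16*H)
L(2) - 9*17 = 16*2 - 9*17 = 32 - 1*153 = 32 - 153 = -121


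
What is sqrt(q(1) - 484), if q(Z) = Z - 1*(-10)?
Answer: I*sqrt(473) ≈ 21.749*I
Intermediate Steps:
q(Z) = 10 + Z (q(Z) = Z + 10 = 10 + Z)
sqrt(q(1) - 484) = sqrt((10 + 1) - 484) = sqrt(11 - 484) = sqrt(-473) = I*sqrt(473)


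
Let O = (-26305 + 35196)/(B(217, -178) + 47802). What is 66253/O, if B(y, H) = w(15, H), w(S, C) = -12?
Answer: 3166230870/8891 ≈ 3.5612e+5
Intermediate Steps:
B(y, H) = -12
O = 8891/47790 (O = (-26305 + 35196)/(-12 + 47802) = 8891/47790 ≈ 0.18604)
66253/O = 66253/(8891/47790) = 66253*(47790/8891) = 3166230870/8891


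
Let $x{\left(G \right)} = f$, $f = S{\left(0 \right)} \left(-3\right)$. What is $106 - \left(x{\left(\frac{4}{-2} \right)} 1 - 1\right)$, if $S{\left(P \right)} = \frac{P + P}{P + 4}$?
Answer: $107$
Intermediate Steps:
$S{\left(P \right)} = \frac{2 P}{4 + P}$
$f = 0$ ($f = 2 \cdot 0 \frac{1}{4 + 0} \left(-3\right) = 2 \cdot 0 \cdot \frac{1}{4} \left(-3\right) = 0 \left(-3\right) = 0$)
$x{\left(G \right)} = 0$
$106 - \left(x{\left(\frac{4}{-2} \right)} 1 - 1\right) = 106 - \left(0 \cdot 1 - 1\right) = 106 - \left(0 - 1\right) = 106 - -1 = 106 + 1 = 107$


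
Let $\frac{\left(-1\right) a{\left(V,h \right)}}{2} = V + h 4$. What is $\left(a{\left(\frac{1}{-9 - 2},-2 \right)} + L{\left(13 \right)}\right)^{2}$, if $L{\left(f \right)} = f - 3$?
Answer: $\frac{82944}{121} \approx 685.49$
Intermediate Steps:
$a{\left(V,h \right)} = - 8 h - 2 V$ ($a{\left(V,h \right)} = - 2 \left(V + h 4\right) = - 2 \left(V + 4 h\right) = - 8 h - 2 V$)
$L{\left(f \right)} = -3 + f$
$\left(a{\left(\frac{1}{-9 - 2},-2 \right)} + L{\left(13 \right)}\right)^{2} = \left(\left(\left(-8\right) \left(-2\right) - \frac{2}{-9 - 2}\right) + \left(-3 + 13\right)\right)^{2} = \left(\left(16 - \frac{2}{-11}\right) + 10\right)^{2} = \left(\left(16 - - \frac{2}{11}\right) + 10\right)^{2} = \left(\left(16 + \frac{2}{11}\right) + 10\right)^{2} = \left(\frac{178}{11} + 10\right)^{2} = \left(\frac{288}{11}\right)^{2} = \frac{82944}{121}$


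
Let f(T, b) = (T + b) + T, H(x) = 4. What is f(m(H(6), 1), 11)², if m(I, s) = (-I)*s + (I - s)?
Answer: 81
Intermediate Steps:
m(I, s) = I - s - I*s (m(I, s) = -I*s + (I - s) = I - s - I*s)
f(T, b) = b + 2*T
f(m(H(6), 1), 11)² = (11 + 2*(4 - 1*1 - 1*4*1))² = (11 + 2*(4 - 1 - 4))² = (11 + 2*(-1))² = (11 - 2)² = 9² = 81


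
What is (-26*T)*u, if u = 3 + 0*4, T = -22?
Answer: 1716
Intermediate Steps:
u = 3 (u = 3 + 0 = 3)
(-26*T)*u = -26*(-22)*3 = 572*3 = 1716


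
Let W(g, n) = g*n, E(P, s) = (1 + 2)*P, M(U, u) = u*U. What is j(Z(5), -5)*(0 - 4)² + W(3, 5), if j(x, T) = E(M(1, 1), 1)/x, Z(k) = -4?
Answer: 3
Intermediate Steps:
M(U, u) = U*u
E(P, s) = 3*P
j(x, T) = 3/x (j(x, T) = (3*(1*1))/x = (3*1)/x = 3/x)
j(Z(5), -5)*(0 - 4)² + W(3, 5) = (3/(-4))*(0 - 4)² + 3*5 = (3*(-¼))*(-4)² + 15 = -¾*16 + 15 = -12 + 15 = 3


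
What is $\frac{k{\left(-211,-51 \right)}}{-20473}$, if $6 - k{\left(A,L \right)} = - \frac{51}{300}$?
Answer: $- \frac{617}{2047300} \approx -0.00030137$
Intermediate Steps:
$k{\left(A,L \right)} = \frac{617}{100}$ ($k{\left(A,L \right)} = 6 - - \frac{51}{300} = 6 - \left(-51\right) \frac{1}{300} = 6 - - \frac{17}{100} = 6 + \frac{17}{100} = \frac{617}{100}$)
$\frac{k{\left(-211,-51 \right)}}{-20473} = \frac{617}{100 \left(-20473\right)} = \frac{617}{100} \left(- \frac{1}{20473}\right) = - \frac{617}{2047300}$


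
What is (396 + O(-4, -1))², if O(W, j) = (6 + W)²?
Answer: 160000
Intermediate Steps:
(396 + O(-4, -1))² = (396 + (6 - 4)²)² = (396 + 2²)² = (396 + 4)² = 400² = 160000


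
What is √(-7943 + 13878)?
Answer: √5935 ≈ 77.039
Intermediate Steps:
√(-7943 + 13878) = √5935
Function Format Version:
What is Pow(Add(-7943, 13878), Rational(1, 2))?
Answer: Pow(5935, Rational(1, 2)) ≈ 77.039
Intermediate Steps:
Pow(Add(-7943, 13878), Rational(1, 2)) = Pow(5935, Rational(1, 2))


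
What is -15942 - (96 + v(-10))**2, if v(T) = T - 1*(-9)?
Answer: -24967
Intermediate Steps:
v(T) = 9 + T (v(T) = T + 9 = 9 + T)
-15942 - (96 + v(-10))**2 = -15942 - (96 + (9 - 10))**2 = -15942 - (96 - 1)**2 = -15942 - 1*95**2 = -15942 - 1*9025 = -15942 - 9025 = -24967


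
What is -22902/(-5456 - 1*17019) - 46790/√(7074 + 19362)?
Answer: 22902/22475 - 23395*√6609/6609 ≈ -286.76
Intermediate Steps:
-22902/(-5456 - 1*17019) - 46790/√(7074 + 19362) = -22902/(-5456 - 17019) - 46790*√6609/13218 = -22902/(-22475) - 46790*√6609/13218 = -22902*(-1/22475) - 23395*√6609/6609 = 22902/22475 - 23395*√6609/6609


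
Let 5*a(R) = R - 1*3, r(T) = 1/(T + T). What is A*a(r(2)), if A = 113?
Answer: -1243/20 ≈ -62.150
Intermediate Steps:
r(T) = 1/(2*T)
a(R) = -3/5 + R/5 (a(R) = (R - 1*3)/5 = (R - 3)/5 = (-3 + R)/5 = -3/5 + R/5)
A*a(r(2)) = 113*(-3/5 + ((1/2)/2)/5) = 113*(-3/5 + ((1/2)*(1/2))/5) = 113*(-3/5 + (1/5)*(1/4)) = 113*(-3/5 + 1/20) = 113*(-11/20) = -1243/20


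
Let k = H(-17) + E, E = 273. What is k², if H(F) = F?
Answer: 65536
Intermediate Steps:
k = 256 (k = -17 + 273 = 256)
k² = 256² = 65536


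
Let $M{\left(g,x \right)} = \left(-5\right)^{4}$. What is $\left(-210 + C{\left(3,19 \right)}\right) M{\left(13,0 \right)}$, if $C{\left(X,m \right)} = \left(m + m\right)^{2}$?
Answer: $771250$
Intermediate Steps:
$M{\left(g,x \right)} = 625$
$C{\left(X,m \right)} = 4 m^{2}$ ($C{\left(X,m \right)} = \left(2 m\right)^{2} = 4 m^{2}$)
$\left(-210 + C{\left(3,19 \right)}\right) M{\left(13,0 \right)} = \left(-210 + 4 \cdot 19^{2}\right) 625 = \left(-210 + 4 \cdot 361\right) 625 = \left(-210 + 1444\right) 625 = 1234 \cdot 625 = 771250$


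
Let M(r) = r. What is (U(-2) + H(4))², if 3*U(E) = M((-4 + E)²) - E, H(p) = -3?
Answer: 841/9 ≈ 93.444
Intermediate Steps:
U(E) = -E/3 + (-4 + E)²/3 (U(E) = ((-4 + E)² - E)/3 = -E/3 + (-4 + E)²/3)
(U(-2) + H(4))² = ((-⅓*(-2) + (-4 - 2)²/3) - 3)² = ((⅔ + (⅓)*(-6)²) - 3)² = ((⅔ + (⅓)*36) - 3)² = ((⅔ + 12) - 3)² = (38/3 - 3)² = (29/3)² = 841/9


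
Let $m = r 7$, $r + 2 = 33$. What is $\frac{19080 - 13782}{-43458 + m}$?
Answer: $- \frac{5298}{43241} \approx -0.12252$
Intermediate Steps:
$r = 31$ ($r = -2 + 33 = 31$)
$m = 217$ ($m = 31 \cdot 7 = 217$)
$\frac{19080 - 13782}{-43458 + m} = \frac{19080 - 13782}{-43458 + 217} = \frac{5298}{-43241} = 5298 \left(- \frac{1}{43241}\right) = - \frac{5298}{43241}$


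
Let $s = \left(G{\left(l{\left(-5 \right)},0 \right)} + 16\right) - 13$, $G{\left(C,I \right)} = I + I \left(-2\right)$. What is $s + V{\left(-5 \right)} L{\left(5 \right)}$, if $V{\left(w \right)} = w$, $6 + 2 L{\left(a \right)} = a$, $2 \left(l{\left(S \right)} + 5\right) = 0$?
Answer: $\frac{11}{2} \approx 5.5$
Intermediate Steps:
$l{\left(S \right)} = -5$ ($l{\left(S \right)} = -5 + \frac{1}{2} \cdot 0 = -5 + 0 = -5$)
$G{\left(C,I \right)} = - I$ ($G{\left(C,I \right)} = I - 2 I = - I$)
$L{\left(a \right)} = -3 + \frac{a}{2}$
$s = 3$ ($s = \left(\left(-1\right) 0 + 16\right) - 13 = \left(0 + 16\right) - 13 = 16 - 13 = 3$)
$s + V{\left(-5 \right)} L{\left(5 \right)} = 3 - 5 \left(-3 + \frac{1}{2} \cdot 5\right) = 3 - 5 \left(-3 + \frac{5}{2}\right) = 3 - - \frac{5}{2} = 3 + \frac{5}{2} = \frac{11}{2}$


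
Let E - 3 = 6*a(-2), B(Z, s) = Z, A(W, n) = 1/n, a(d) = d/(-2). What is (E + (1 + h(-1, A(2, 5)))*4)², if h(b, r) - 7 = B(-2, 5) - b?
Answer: 1369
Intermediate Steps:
a(d) = -d/2 (a(d) = d*(-½) = -d/2)
h(b, r) = 5 - b (h(b, r) = 7 + (-2 - b) = 5 - b)
E = 9 (E = 3 + 6*(-½*(-2)) = 3 + 6*1 = 3 + 6 = 9)
(E + (1 + h(-1, A(2, 5)))*4)² = (9 + (1 + (5 - 1*(-1)))*4)² = (9 + (1 + (5 + 1))*4)² = (9 + (1 + 6)*4)² = (9 + 7*4)² = (9 + 28)² = 37² = 1369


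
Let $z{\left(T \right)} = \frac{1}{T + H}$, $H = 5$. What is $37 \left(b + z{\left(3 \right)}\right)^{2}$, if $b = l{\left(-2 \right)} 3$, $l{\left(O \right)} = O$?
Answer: $\frac{81733}{64} \approx 1277.1$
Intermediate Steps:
$z{\left(T \right)} = \frac{1}{5 + T}$ ($z{\left(T \right)} = \frac{1}{T + 5} = \frac{1}{5 + T}$)
$b = -6$ ($b = \left(-2\right) 3 = -6$)
$37 \left(b + z{\left(3 \right)}\right)^{2} = 37 \left(-6 + \frac{1}{5 + 3}\right)^{2} = 37 \left(-6 + \frac{1}{8}\right)^{2} = 37 \left(- \frac{47}{8}\right)^{2} = 37 \cdot \frac{2209}{64} = \frac{81733}{64}$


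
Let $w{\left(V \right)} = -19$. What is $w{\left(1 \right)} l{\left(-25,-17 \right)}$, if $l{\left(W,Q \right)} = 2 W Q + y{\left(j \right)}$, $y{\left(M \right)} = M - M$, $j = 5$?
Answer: $-16150$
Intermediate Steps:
$y{\left(M \right)} = 0$
$l{\left(W,Q \right)} = 2 Q W$ ($l{\left(W,Q \right)} = 2 W Q + 0 = 2 Q W + 0 = 2 Q W$)
$w{\left(1 \right)} l{\left(-25,-17 \right)} = - 19 \cdot 2 \left(-17\right) \left(-25\right) = \left(-19\right) 850 = -16150$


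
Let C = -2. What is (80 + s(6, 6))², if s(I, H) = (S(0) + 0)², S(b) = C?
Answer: 7056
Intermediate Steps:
S(b) = -2
s(I, H) = 4 (s(I, H) = (-2 + 0)² = (-2)² = 4)
(80 + s(6, 6))² = (80 + 4)² = 84² = 7056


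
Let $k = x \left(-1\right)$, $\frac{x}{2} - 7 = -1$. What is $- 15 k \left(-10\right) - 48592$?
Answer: $-50392$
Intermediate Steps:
$x = 12$ ($x = 14 + 2 \left(-1\right) = 14 - 2 = 12$)
$k = -12$ ($k = 12 \left(-1\right) = -12$)
$- 15 k \left(-10\right) - 48592 = \left(-15\right) \left(-12\right) \left(-10\right) - 48592 = 180 \left(-10\right) - 48592 = -1800 - 48592 = -50392$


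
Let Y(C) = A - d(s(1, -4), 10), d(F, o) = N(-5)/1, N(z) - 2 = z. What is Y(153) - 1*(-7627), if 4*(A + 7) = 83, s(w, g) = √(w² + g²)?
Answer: 30575/4 ≈ 7643.8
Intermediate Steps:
N(z) = 2 + z
s(w, g) = √(g² + w²)
d(F, o) = -3 (d(F, o) = (2 - 5)/1 = -3*1 = -3)
A = 55/4 (A = -7 + (¼)*83 = -7 + 83/4 = 55/4 ≈ 13.750)
Y(C) = 67/4 (Y(C) = 55/4 - 1*(-3) = 55/4 + 3 = 67/4)
Y(153) - 1*(-7627) = 67/4 - 1*(-7627) = 67/4 + 7627 = 30575/4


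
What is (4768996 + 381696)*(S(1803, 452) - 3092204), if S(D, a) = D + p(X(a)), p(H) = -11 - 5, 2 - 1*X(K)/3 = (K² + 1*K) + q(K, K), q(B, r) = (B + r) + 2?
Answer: -15917786118564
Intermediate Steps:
q(B, r) = 2 + B + r
X(K) = -9*K - 3*K² (X(K) = 6 - 3*((K² + 1*K) + (2 + K + K)) = 6 - 3*((K² + K) + (2 + 2*K)) = 6 - 3*((K + K²) + (2 + 2*K)) = 6 - 3*(2 + K² + 3*K) = 6 + (-6 - 9*K - 3*K²) = -9*K - 3*K²)
p(H) = -16
S(D, a) = -16 + D (S(D, a) = D - 16 = -16 + D)
(4768996 + 381696)*(S(1803, 452) - 3092204) = (4768996 + 381696)*((-16 + 1803) - 3092204) = 5150692*(1787 - 3092204) = 5150692*(-3090417) = -15917786118564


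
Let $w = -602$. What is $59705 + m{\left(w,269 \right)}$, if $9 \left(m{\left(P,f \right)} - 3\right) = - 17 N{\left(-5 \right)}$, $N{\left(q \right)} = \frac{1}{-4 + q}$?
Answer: $\frac{4836365}{81} \approx 59708.0$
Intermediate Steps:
$m{\left(P,f \right)} = \frac{260}{81}$ ($m{\left(P,f \right)} = 3 + \frac{\left(-17\right) \frac{1}{-4 - 5}}{9} = 3 + \frac{\left(-17\right) \frac{1}{-9}}{9} = 3 + \frac{\left(-17\right) \left(- \frac{1}{9}\right)}{9} = 3 + \frac{1}{9} \cdot \frac{17}{9} = 3 + \frac{17}{81} = \frac{260}{81}$)
$59705 + m{\left(w,269 \right)} = 59705 + \frac{260}{81} = \frac{4836365}{81}$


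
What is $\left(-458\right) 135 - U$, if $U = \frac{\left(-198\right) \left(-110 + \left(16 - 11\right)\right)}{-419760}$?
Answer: $- \frac{26215899}{424} \approx -61830.0$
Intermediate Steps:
$U = - \frac{21}{424}$ ($U = - 198 \left(-110 + 5\right) \left(- \frac{1}{419760}\right) = \left(-198\right) \left(-105\right) \left(- \frac{1}{419760}\right) = 20790 \left(- \frac{1}{419760}\right) = - \frac{21}{424} \approx -0.049528$)
$\left(-458\right) 135 - U = \left(-458\right) 135 - - \frac{21}{424} = -61830 + \frac{21}{424} = - \frac{26215899}{424}$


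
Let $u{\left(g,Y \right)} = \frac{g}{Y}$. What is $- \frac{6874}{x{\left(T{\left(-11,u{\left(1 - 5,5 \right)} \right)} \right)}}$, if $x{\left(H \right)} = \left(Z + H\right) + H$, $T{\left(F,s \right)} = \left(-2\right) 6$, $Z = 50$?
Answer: $- \frac{3437}{13} \approx -264.38$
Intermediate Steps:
$T{\left(F,s \right)} = -12$
$x{\left(H \right)} = 50 + 2 H$ ($x{\left(H \right)} = \left(50 + H\right) + H = 50 + 2 H$)
$- \frac{6874}{x{\left(T{\left(-11,u{\left(1 - 5,5 \right)} \right)} \right)}} = - \frac{6874}{50 + 2 \left(-12\right)} = - \frac{6874}{50 - 24} = - \frac{6874}{26} = \left(-6874\right) \frac{1}{26} = - \frac{3437}{13}$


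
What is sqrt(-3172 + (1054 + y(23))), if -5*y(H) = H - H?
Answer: I*sqrt(2118) ≈ 46.022*I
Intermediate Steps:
y(H) = 0 (y(H) = -(H - H)/5 = -1/5*0 = 0)
sqrt(-3172 + (1054 + y(23))) = sqrt(-3172 + (1054 + 0)) = sqrt(-3172 + 1054) = sqrt(-2118) = I*sqrt(2118)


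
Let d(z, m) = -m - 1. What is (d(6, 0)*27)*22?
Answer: -594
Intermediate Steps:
d(z, m) = -1 - m
(d(6, 0)*27)*22 = ((-1 - 1*0)*27)*22 = ((-1 + 0)*27)*22 = -1*27*22 = -27*22 = -594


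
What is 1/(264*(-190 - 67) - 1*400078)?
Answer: -1/467926 ≈ -2.1371e-6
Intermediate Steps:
1/(264*(-190 - 67) - 1*400078) = 1/(264*(-257) - 400078) = 1/(-67848 - 400078) = 1/(-467926) = -1/467926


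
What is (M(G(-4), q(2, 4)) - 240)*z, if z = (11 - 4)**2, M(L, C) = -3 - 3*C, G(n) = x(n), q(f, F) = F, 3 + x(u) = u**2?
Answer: -12495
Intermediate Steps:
x(u) = -3 + u**2
G(n) = -3 + n**2
z = 49 (z = 7**2 = 49)
(M(G(-4), q(2, 4)) - 240)*z = ((-3 - 3*4) - 240)*49 = ((-3 - 12) - 240)*49 = (-15 - 240)*49 = -255*49 = -12495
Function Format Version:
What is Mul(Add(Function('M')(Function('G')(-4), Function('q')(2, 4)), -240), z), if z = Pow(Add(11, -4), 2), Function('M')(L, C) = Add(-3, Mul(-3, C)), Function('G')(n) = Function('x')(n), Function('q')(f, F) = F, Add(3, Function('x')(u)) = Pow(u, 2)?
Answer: -12495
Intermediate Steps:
Function('x')(u) = Add(-3, Pow(u, 2))
Function('G')(n) = Add(-3, Pow(n, 2))
z = 49 (z = Pow(7, 2) = 49)
Mul(Add(Function('M')(Function('G')(-4), Function('q')(2, 4)), -240), z) = Mul(Add(Add(-3, Mul(-3, 4)), -240), 49) = Mul(Add(Add(-3, -12), -240), 49) = Mul(Add(-15, -240), 49) = Mul(-255, 49) = -12495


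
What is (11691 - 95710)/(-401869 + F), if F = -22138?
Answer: 84019/424007 ≈ 0.19815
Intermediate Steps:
(11691 - 95710)/(-401869 + F) = (11691 - 95710)/(-401869 - 22138) = -84019/(-424007) = -84019*(-1/424007) = 84019/424007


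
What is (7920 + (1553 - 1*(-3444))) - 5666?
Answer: 7251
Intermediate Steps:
(7920 + (1553 - 1*(-3444))) - 5666 = (7920 + (1553 + 3444)) - 5666 = (7920 + 4997) - 5666 = 12917 - 5666 = 7251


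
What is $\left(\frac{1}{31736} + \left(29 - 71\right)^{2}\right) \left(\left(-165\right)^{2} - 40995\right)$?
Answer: $- \frac{385438169925}{15868} \approx -2.429 \cdot 10^{7}$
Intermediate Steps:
$\left(\frac{1}{31736} + \left(29 - 71\right)^{2}\right) \left(\left(-165\right)^{2} - 40995\right) = \left(\frac{1}{31736} + \left(-42\right)^{2}\right) \left(27225 - 40995\right) = \left(\frac{1}{31736} + 1764\right) \left(-13770\right) = \frac{55982305}{31736} \left(-13770\right) = - \frac{385438169925}{15868}$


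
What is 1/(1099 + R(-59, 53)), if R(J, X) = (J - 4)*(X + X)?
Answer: -1/5579 ≈ -0.00017924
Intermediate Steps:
R(J, X) = 2*X*(-4 + J) (R(J, X) = (-4 + J)*(2*X) = 2*X*(-4 + J))
1/(1099 + R(-59, 53)) = 1/(1099 + 2*53*(-4 - 59)) = 1/(1099 + 2*53*(-63)) = 1/(1099 - 6678) = 1/(-5579) = -1/5579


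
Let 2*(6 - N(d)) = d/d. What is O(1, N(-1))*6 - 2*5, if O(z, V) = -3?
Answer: -28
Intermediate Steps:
N(d) = 11/2 (N(d) = 6 - d/(2*d) = 6 - ½*1 = 6 - ½ = 11/2)
O(1, N(-1))*6 - 2*5 = -3*6 - 2*5 = -18 - 10 = -28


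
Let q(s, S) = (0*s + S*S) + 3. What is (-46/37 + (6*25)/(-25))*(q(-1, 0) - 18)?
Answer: 4020/37 ≈ 108.65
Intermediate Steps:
q(s, S) = 3 + S² (q(s, S) = (0 + S²) + 3 = S² + 3 = 3 + S²)
(-46/37 + (6*25)/(-25))*(q(-1, 0) - 18) = (-46/37 + (6*25)/(-25))*((3 + 0²) - 18) = (-46*1/37 + 150*(-1/25))*((3 + 0) - 18) = (-46/37 - 6)*(3 - 18) = -268/37*(-15) = 4020/37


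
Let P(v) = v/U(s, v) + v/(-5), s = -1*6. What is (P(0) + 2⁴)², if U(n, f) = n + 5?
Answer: 256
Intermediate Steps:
s = -6
U(n, f) = 5 + n
P(v) = -6*v/5 (P(v) = v/(5 - 6) + v/(-5) = v/(-1) + v*(-⅕) = v*(-1) - v/5 = -v - v/5 = -6*v/5)
(P(0) + 2⁴)² = (-6/5*0 + 2⁴)² = (0 + 16)² = 16² = 256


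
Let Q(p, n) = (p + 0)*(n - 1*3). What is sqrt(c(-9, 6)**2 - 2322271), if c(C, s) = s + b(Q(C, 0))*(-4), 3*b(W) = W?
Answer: I*sqrt(2321371) ≈ 1523.6*I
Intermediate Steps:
Q(p, n) = p*(-3 + n) (Q(p, n) = p*(n - 3) = p*(-3 + n))
b(W) = W/3
c(C, s) = s + 4*C (c(C, s) = s + ((C*(-3 + 0))/3)*(-4) = s + ((C*(-3))/3)*(-4) = s + ((-3*C)/3)*(-4) = s - C*(-4) = s + 4*C)
sqrt(c(-9, 6)**2 - 2322271) = sqrt((6 + 4*(-9))**2 - 2322271) = sqrt((6 - 36)**2 - 2322271) = sqrt((-30)**2 - 2322271) = sqrt(900 - 2322271) = sqrt(-2321371) = I*sqrt(2321371)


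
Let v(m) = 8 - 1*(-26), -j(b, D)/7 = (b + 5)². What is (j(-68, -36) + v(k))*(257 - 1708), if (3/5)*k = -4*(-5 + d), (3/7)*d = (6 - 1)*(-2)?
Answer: 40263799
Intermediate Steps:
j(b, D) = -7*(5 + b)² (j(b, D) = -7*(b + 5)² = -7*(5 + b)²)
d = -70/3 (d = 7*((6 - 1)*(-2))/3 = 7*(5*(-2))/3 = (7/3)*(-10) = -70/3 ≈ -23.333)
k = 1700/9 (k = 5*(-4*(-5 - 70/3))/3 = 5*(-4*(-85/3))/3 = (5/3)*(340/3) = 1700/9 ≈ 188.89)
v(m) = 34 (v(m) = 8 + 26 = 34)
(j(-68, -36) + v(k))*(257 - 1708) = (-7*(5 - 68)² + 34)*(257 - 1708) = (-7*(-63)² + 34)*(-1451) = (-7*3969 + 34)*(-1451) = (-27783 + 34)*(-1451) = -27749*(-1451) = 40263799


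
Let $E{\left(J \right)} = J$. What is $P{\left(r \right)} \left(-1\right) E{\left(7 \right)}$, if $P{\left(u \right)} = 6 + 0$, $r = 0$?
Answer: $-42$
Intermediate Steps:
$P{\left(u \right)} = 6$
$P{\left(r \right)} \left(-1\right) E{\left(7 \right)} = 6 \left(-1\right) 7 = \left(-6\right) 7 = -42$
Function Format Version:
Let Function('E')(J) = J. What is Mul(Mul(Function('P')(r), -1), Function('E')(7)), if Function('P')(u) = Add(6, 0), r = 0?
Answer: -42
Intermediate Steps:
Function('P')(u) = 6
Mul(Mul(Function('P')(r), -1), Function('E')(7)) = Mul(Mul(6, -1), 7) = Mul(-6, 7) = -42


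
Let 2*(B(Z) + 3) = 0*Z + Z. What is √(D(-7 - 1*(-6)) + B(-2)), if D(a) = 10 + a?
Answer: √5 ≈ 2.2361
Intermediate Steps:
B(Z) = -3 + Z/2 (B(Z) = -3 + (0*Z + Z)/2 = -3 + (0 + Z)/2 = -3 + Z/2)
√(D(-7 - 1*(-6)) + B(-2)) = √((10 + (-7 - 1*(-6))) + (-3 + (½)*(-2))) = √((10 + (-7 + 6)) + (-3 - 1)) = √((10 - 1) - 4) = √(9 - 4) = √5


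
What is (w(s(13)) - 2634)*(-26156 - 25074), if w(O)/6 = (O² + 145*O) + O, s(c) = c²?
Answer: -16228434480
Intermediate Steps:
w(O) = 6*O² + 876*O (w(O) = 6*((O² + 145*O) + O) = 6*(O² + 146*O) = 6*O² + 876*O)
(w(s(13)) - 2634)*(-26156 - 25074) = (6*13²*(146 + 13²) - 2634)*(-26156 - 25074) = (6*169*(146 + 169) - 2634)*(-51230) = (6*169*315 - 2634)*(-51230) = (319410 - 2634)*(-51230) = 316776*(-51230) = -16228434480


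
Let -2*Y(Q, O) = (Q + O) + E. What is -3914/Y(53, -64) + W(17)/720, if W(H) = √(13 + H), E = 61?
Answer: 3914/25 + √30/720 ≈ 156.57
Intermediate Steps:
Y(Q, O) = -61/2 - O/2 - Q/2 (Y(Q, O) = -((Q + O) + 61)/2 = -((O + Q) + 61)/2 = -(61 + O + Q)/2 = -61/2 - O/2 - Q/2)
-3914/Y(53, -64) + W(17)/720 = -3914/(-61/2 - ½*(-64) - ½*53) + √(13 + 17)/720 = -3914/(-61/2 + 32 - 53/2) + √30*(1/720) = -3914/(-25) + √30/720 = -3914*(-1/25) + √30/720 = 3914/25 + √30/720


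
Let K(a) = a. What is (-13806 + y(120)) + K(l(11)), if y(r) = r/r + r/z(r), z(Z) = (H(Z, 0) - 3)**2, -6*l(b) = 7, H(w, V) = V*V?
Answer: -82757/6 ≈ -13793.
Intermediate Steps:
H(w, V) = V**2
l(b) = -7/6 (l(b) = -1/6*7 = -7/6)
z(Z) = 9 (z(Z) = (0**2 - 3)**2 = (0 - 3)**2 = (-3)**2 = 9)
y(r) = 1 + r/9 (y(r) = r/r + r/9 = 1 + r*(1/9) = 1 + r/9)
(-13806 + y(120)) + K(l(11)) = (-13806 + (1 + (1/9)*120)) - 7/6 = (-13806 + (1 + 40/3)) - 7/6 = (-13806 + 43/3) - 7/6 = -41375/3 - 7/6 = -82757/6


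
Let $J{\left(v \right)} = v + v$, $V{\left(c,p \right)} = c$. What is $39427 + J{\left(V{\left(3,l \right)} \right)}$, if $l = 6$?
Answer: $39433$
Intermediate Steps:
$J{\left(v \right)} = 2 v$
$39427 + J{\left(V{\left(3,l \right)} \right)} = 39427 + 2 \cdot 3 = 39427 + 6 = 39433$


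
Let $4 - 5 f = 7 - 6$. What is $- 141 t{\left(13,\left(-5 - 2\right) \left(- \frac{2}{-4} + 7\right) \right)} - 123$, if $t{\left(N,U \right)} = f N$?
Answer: $- \frac{6114}{5} \approx -1222.8$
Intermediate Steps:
$f = \frac{3}{5}$ ($f = \frac{4}{5} - \frac{7 - 6}{5} = \frac{4}{5} - \frac{1}{5} = \frac{3}{5} \approx 0.6$)
$t{\left(N,U \right)} = \frac{3 N}{5}$
$- 141 t{\left(13,\left(-5 - 2\right) \left(- \frac{2}{-4} + 7\right) \right)} - 123 = - 141 \cdot \frac{3}{5} \cdot 13 - 123 = \left(-141\right) \frac{39}{5} - 123 = - \frac{5499}{5} - 123 = - \frac{6114}{5}$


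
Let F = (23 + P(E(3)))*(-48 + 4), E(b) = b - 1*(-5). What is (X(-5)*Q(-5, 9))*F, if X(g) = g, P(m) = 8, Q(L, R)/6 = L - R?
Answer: -572880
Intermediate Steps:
Q(L, R) = -6*R + 6*L (Q(L, R) = 6*(L - R) = -6*R + 6*L)
E(b) = 5 + b (E(b) = b + 5 = 5 + b)
F = -1364 (F = (23 + 8)*(-48 + 4) = 31*(-44) = -1364)
(X(-5)*Q(-5, 9))*F = -5*(-6*9 + 6*(-5))*(-1364) = -5*(-54 - 30)*(-1364) = -5*(-84)*(-1364) = 420*(-1364) = -572880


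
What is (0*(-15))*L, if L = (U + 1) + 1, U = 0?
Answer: 0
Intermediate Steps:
L = 2 (L = (0 + 1) + 1 = 1 + 1 = 2)
(0*(-15))*L = (0*(-15))*2 = 0*2 = 0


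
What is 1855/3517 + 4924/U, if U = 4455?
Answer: 25581733/15668235 ≈ 1.6327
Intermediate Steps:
1855/3517 + 4924/U = 1855/3517 + 4924/4455 = 25581733/15668235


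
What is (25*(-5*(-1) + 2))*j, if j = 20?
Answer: 3500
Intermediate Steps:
(25*(-5*(-1) + 2))*j = (25*(-5*(-1) + 2))*20 = (25*(5 + 2))*20 = (25*7)*20 = 175*20 = 3500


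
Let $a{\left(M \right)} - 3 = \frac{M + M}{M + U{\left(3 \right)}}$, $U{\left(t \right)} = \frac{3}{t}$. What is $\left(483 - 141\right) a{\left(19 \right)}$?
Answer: $\frac{8379}{5} \approx 1675.8$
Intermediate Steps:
$a{\left(M \right)} = 3 + \frac{2 M}{1 + M}$ ($a{\left(M \right)} = 3 + \frac{M + M}{M + \frac{3}{3}} = 3 + \frac{2 M}{M + 3 \cdot \frac{1}{3}} = 3 + \frac{2 M}{M + 1} = 3 + \frac{2 M}{1 + M}$)
$\left(483 - 141\right) a{\left(19 \right)} = \left(483 - 141\right) \frac{3 + 5 \cdot 19}{1 + 19} = 342 \frac{3 + 95}{20} = 342 \cdot \frac{1}{20} \cdot 98 = 342 \cdot \frac{49}{10} = \frac{8379}{5}$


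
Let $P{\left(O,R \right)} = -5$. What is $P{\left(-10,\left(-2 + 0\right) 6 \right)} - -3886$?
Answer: $3881$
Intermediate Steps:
$P{\left(-10,\left(-2 + 0\right) 6 \right)} - -3886 = -5 - -3886 = -5 + 3886 = 3881$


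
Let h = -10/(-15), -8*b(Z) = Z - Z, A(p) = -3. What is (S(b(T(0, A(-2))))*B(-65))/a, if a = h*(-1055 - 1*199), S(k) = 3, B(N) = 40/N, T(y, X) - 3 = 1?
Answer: 6/2717 ≈ 0.0022083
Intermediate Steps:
T(y, X) = 4 (T(y, X) = 3 + 1 = 4)
b(Z) = 0 (b(Z) = -(Z - Z)/8 = -⅛*0 = 0)
h = ⅔ (h = -10*(-1/15) = ⅔ ≈ 0.66667)
a = -836 (a = 2*(-1055 - 1*199)/3 = 2*(-1055 - 199)/3 = (⅔)*(-1254) = -836)
(S(b(T(0, A(-2))))*B(-65))/a = (3*(40/(-65)))/(-836) = (3*(40*(-1/65)))*(-1/836) = (3*(-8/13))*(-1/836) = -24/13*(-1/836) = 6/2717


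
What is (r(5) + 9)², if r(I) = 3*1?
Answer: 144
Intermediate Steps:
r(I) = 3
(r(5) + 9)² = (3 + 9)² = 12² = 144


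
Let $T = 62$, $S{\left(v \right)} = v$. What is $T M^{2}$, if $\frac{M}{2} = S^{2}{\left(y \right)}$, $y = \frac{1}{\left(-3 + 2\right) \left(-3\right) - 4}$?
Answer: $248$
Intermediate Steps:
$y = -1$ ($y = \frac{1}{\left(-1\right) \left(-3\right) - 4} = \frac{1}{3 - 4} = \frac{1}{-1} = -1$)
$M = 2$ ($M = 2 \left(-1\right)^{2} = 2 \cdot 1 = 2$)
$T M^{2} = 62 \cdot 2^{2} = 62 \cdot 4 = 248$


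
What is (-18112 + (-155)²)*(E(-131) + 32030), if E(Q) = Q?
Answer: 188618787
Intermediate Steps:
(-18112 + (-155)²)*(E(-131) + 32030) = (-18112 + (-155)²)*(-131 + 32030) = (-18112 + 24025)*31899 = 5913*31899 = 188618787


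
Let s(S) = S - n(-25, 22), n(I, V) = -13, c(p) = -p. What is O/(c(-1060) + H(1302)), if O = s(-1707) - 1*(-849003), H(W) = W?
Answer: 847309/2362 ≈ 358.73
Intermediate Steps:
s(S) = 13 + S (s(S) = S - 1*(-13) = S + 13 = 13 + S)
O = 847309 (O = (13 - 1707) - 1*(-849003) = -1694 + 849003 = 847309)
O/(c(-1060) + H(1302)) = 847309/(-1*(-1060) + 1302) = 847309/(1060 + 1302) = 847309/2362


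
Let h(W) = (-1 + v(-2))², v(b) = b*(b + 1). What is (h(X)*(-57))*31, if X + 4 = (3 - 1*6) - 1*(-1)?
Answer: -1767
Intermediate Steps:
X = -6 (X = -4 + ((3 - 1*6) - 1*(-1)) = -4 + ((3 - 6) + 1) = -4 + (-3 + 1) = -4 - 2 = -6)
v(b) = b*(1 + b)
h(W) = 1 (h(W) = (-1 - 2*(1 - 2))² = (-1 - 2*(-1))² = (-1 + 2)² = 1² = 1)
(h(X)*(-57))*31 = (1*(-57))*31 = -57*31 = -1767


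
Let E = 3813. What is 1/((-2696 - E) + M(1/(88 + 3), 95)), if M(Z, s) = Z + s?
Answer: -91/583673 ≈ -0.00015591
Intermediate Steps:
1/((-2696 - E) + M(1/(88 + 3), 95)) = 1/((-2696 - 1*3813) + (1/(88 + 3) + 95)) = 1/((-2696 - 3813) + (1/91 + 95)) = 1/(-6509 + (1/91 + 95)) = 1/(-6509 + 8646/91) = 1/(-583673/91) = -91/583673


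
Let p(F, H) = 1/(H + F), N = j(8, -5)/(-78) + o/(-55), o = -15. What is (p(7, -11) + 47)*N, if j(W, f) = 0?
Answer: 51/4 ≈ 12.750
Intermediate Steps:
N = 3/11 (N = 0/(-78) - 15/(-55) = 0*(-1/78) - 15*(-1/55) = 0 + 3/11 = 3/11 ≈ 0.27273)
p(F, H) = 1/(F + H)
(p(7, -11) + 47)*N = (1/(7 - 11) + 47)*(3/11) = (1/(-4) + 47)*(3/11) = (-¼ + 47)*(3/11) = (187/4)*(3/11) = 51/4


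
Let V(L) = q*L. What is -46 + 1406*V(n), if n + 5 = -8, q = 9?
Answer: -164548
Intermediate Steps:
n = -13 (n = -5 - 8 = -13)
V(L) = 9*L
-46 + 1406*V(n) = -46 + 1406*(9*(-13)) = -46 + 1406*(-117) = -46 - 164502 = -164548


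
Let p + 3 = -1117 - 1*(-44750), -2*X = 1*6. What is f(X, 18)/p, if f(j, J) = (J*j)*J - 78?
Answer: -105/4363 ≈ -0.024066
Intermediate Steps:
X = -3 (X = -6/2 = -1/2*6 = -3)
f(j, J) = -78 + j*J**2 (f(j, J) = j*J**2 - 78 = -78 + j*J**2)
p = 43630 (p = -3 + (-1117 - 1*(-44750)) = -3 + (-1117 + 44750) = -3 + 43633 = 43630)
f(X, 18)/p = (-78 - 3*18**2)/43630 = (-78 - 3*324)*(1/43630) = (-78 - 972)*(1/43630) = -1050*1/43630 = -105/4363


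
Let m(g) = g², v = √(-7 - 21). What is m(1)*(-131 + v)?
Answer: -131 + 2*I*√7 ≈ -131.0 + 5.2915*I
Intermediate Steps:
v = 2*I*√7 (v = √(-28) = 2*I*√7 ≈ 5.2915*I)
m(1)*(-131 + v) = 1²*(-131 + 2*I*√7) = 1*(-131 + 2*I*√7) = -131 + 2*I*√7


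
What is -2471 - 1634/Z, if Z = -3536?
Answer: -4367911/1768 ≈ -2470.5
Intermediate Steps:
-2471 - 1634/Z = -2471 - 1634/(-3536) = -2471 - 1634*(-1/3536) = -2471 + 817/1768 = -4367911/1768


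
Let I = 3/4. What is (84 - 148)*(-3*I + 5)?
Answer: -176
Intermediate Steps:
I = ¾ (I = 3*(¼) = ¾ ≈ 0.75000)
(84 - 148)*(-3*I + 5) = (84 - 148)*(-3*¾ + 5) = -64*(-9/4 + 5) = -64*11/4 = -176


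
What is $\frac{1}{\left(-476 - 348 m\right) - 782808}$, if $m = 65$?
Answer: $- \frac{1}{805904} \approx -1.2408 \cdot 10^{-6}$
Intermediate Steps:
$\frac{1}{\left(-476 - 348 m\right) - 782808} = \frac{1}{\left(-476 - 22620\right) - 782808} = \frac{1}{-23096 - 782808} = \frac{1}{-805904} = - \frac{1}{805904}$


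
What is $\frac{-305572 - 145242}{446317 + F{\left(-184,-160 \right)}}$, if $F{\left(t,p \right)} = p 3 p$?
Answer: $- \frac{64402}{74731} \approx -0.86178$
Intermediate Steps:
$F{\left(t,p \right)} = 3 p^{2}$ ($F{\left(t,p \right)} = 3 p p = 3 p^{2}$)
$\frac{-305572 - 145242}{446317 + F{\left(-184,-160 \right)}} = \frac{-305572 - 145242}{446317 + 3 \left(-160\right)^{2}} = - \frac{450814}{446317 + 3 \cdot 25600} = - \frac{450814}{446317 + 76800} = - \frac{450814}{523117} = \left(-450814\right) \frac{1}{523117} = - \frac{64402}{74731}$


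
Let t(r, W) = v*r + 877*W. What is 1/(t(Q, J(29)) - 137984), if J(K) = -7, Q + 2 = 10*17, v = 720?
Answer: -1/23163 ≈ -4.3172e-5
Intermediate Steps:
Q = 168 (Q = -2 + 10*17 = -2 + 170 = 168)
t(r, W) = 720*r + 877*W
1/(t(Q, J(29)) - 137984) = 1/((720*168 + 877*(-7)) - 137984) = 1/((120960 - 6139) - 137984) = 1/(114821 - 137984) = 1/(-23163) = -1/23163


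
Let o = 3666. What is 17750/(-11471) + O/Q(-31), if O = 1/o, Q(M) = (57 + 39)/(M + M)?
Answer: -3123787601/2018528928 ≈ -1.5476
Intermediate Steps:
Q(M) = 48/M (Q(M) = 96/((2*M)) = 96*(1/(2*M)) = 48/M)
O = 1/3666 ≈ 0.00027278
17750/(-11471) + O/Q(-31) = 17750/(-11471) + 1/(3666*((48/(-31)))) = 17750*(-1/11471) + 1/(3666*((48*(-1/31)))) = -17750/11471 + 1/(3666*(-48/31)) = -17750/11471 + (1/3666)*(-31/48) = -17750/11471 - 31/175968 = -3123787601/2018528928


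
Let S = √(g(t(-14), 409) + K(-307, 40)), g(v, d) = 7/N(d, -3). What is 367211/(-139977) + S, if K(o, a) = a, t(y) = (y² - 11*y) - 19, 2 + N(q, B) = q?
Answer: -367211/139977 + √6628809/407 ≈ 3.7025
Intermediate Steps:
N(q, B) = -2 + q
t(y) = -19 + y² - 11*y
g(v, d) = 7/(-2 + d)
S = √6628809/407 (S = √(7/(-2 + 409) + 40) = √(7/407 + 40) = √(16287/407) = √6628809/407 ≈ 6.3259)
367211/(-139977) + S = 367211/(-139977) + √6628809/407 = 367211*(-1/139977) + √6628809/407 = -367211/139977 + √6628809/407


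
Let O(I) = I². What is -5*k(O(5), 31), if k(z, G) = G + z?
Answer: -280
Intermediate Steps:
-5*k(O(5), 31) = -5*(31 + 5²) = -5*(31 + 25) = -5*56 = -280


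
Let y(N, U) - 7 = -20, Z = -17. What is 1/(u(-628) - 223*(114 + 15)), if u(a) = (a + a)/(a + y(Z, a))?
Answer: -641/18438391 ≈ -3.4764e-5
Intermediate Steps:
y(N, U) = -13 (y(N, U) = 7 - 20 = -13)
u(a) = 2*a/(-13 + a) (u(a) = (a + a)/(a - 13) = (2*a)/(-13 + a) = 2*a/(-13 + a))
1/(u(-628) - 223*(114 + 15)) = 1/(2*(-628)/(-13 - 628) - 223*(114 + 15)) = 1/(2*(-628)/(-641) - 223*129) = 1/(2*(-628)*(-1/641) - 28767) = 1/(1256/641 - 28767) = 1/(-18438391/641) = -641/18438391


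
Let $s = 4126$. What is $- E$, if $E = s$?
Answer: $-4126$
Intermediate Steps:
$E = 4126$
$- E = \left(-1\right) 4126 = -4126$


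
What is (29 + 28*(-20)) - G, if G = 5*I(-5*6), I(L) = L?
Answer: -381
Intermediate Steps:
G = -150 (G = 5*(-5*6) = 5*(-30) = -150)
(29 + 28*(-20)) - G = (29 + 28*(-20)) - 1*(-150) = (29 - 560) + 150 = -531 + 150 = -381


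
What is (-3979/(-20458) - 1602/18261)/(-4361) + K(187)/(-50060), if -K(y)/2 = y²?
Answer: 1582511661774032/1132745032353515 ≈ 1.3971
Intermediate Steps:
K(y) = -2*y²
(-3979/(-20458) - 1602/18261)/(-4361) + K(187)/(-50060) = (-3979/(-20458) - 1602/18261)/(-4361) - 2*187²/(-50060) = (-3979*(-1/20458) - 1602*1/18261)*(-1/4361) - 2*34969*(-1/50060) = (3979/20458 - 178/2029)*(-1/4361) - 69938*(-1/50060) = (4431867/41509282)*(-1/4361) + 34969/25030 = -4431867/181021978802 + 34969/25030 = 1582511661774032/1132745032353515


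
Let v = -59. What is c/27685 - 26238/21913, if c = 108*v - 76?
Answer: -867694054/606661405 ≈ -1.4303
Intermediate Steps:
c = -6448 (c = 108*(-59) - 76 = -6372 - 76 = -6448)
c/27685 - 26238/21913 = -6448/27685 - 26238/21913 = -867694054/606661405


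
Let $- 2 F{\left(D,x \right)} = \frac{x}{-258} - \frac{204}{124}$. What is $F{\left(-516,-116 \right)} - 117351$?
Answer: $- \frac{938568517}{7998} \approx -1.1735 \cdot 10^{5}$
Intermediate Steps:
$F{\left(D,x \right)} = \frac{51}{62} + \frac{x}{516}$ ($F{\left(D,x \right)} = - \frac{\frac{x}{-258} - \frac{204}{124}}{2} = - \frac{x \left(- \frac{1}{258}\right) - \frac{51}{31}}{2} = - \frac{- \frac{x}{258} - \frac{51}{31}}{2} = - \frac{- \frac{51}{31} - \frac{x}{258}}{2} = \frac{51}{62} + \frac{x}{516}$)
$F{\left(-516,-116 \right)} - 117351 = \left(\frac{51}{62} + \frac{1}{516} \left(-116\right)\right) - 117351 = \left(\frac{51}{62} - \frac{29}{129}\right) - 117351 = \frac{4781}{7998} - 117351 = - \frac{938568517}{7998}$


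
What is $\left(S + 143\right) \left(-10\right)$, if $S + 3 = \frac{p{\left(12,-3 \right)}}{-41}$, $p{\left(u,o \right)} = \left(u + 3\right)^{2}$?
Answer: $- \frac{55150}{41} \approx -1345.1$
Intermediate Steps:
$p{\left(u,o \right)} = \left(3 + u\right)^{2}$
$S = - \frac{348}{41}$ ($S = -3 + \frac{\left(3 + 12\right)^{2}}{-41} = -3 + 15^{2} \left(- \frac{1}{41}\right) = -3 + 225 \left(- \frac{1}{41}\right) = -3 - \frac{225}{41} = - \frac{348}{41} \approx -8.4878$)
$\left(S + 143\right) \left(-10\right) = \left(- \frac{348}{41} + 143\right) \left(-10\right) = \frac{5515}{41} \left(-10\right) = - \frac{55150}{41}$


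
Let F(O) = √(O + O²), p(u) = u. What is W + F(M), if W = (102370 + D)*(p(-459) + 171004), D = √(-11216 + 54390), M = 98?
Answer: 17458691650 + 21*√22 + 170545*√43174 ≈ 1.7494e+10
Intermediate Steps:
D = √43174 ≈ 207.78
W = 17458691650 + 170545*√43174 (W = (102370 + √43174)*(-459 + 171004) = (102370 + √43174)*170545 = 17458691650 + 170545*√43174 ≈ 1.7494e+10)
W + F(M) = (17458691650 + 170545*√43174) + √(98*(1 + 98)) = (17458691650 + 170545*√43174) + √(98*99) = (17458691650 + 170545*√43174) + √9702 = (17458691650 + 170545*√43174) + 21*√22 = 17458691650 + 21*√22 + 170545*√43174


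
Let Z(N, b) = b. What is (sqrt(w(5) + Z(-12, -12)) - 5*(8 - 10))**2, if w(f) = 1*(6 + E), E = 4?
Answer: 98 + 20*I*sqrt(2) ≈ 98.0 + 28.284*I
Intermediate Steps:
w(f) = 10 (w(f) = 1*(6 + 4) = 1*10 = 10)
(sqrt(w(5) + Z(-12, -12)) - 5*(8 - 10))**2 = (sqrt(10 - 12) - 5*(8 - 10))**2 = (sqrt(-2) - 5*(-2))**2 = (I*sqrt(2) + 10)**2 = (10 + I*sqrt(2))**2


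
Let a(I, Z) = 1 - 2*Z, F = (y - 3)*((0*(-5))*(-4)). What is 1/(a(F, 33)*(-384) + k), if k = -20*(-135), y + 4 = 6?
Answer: 1/27660 ≈ 3.6153e-5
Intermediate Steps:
y = 2 (y = -4 + 6 = 2)
F = 0 (F = (2 - 3)*((0*(-5))*(-4)) = -0*(-4) = -1*0 = 0)
k = 2700
1/(a(F, 33)*(-384) + k) = 1/((1 - 2*33)*(-384) + 2700) = 1/((1 - 66)*(-384) + 2700) = 1/(-65*(-384) + 2700) = 1/(24960 + 2700) = 1/27660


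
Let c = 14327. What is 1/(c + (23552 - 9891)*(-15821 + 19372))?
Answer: 1/48524538 ≈ 2.0608e-8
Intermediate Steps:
1/(c + (23552 - 9891)*(-15821 + 19372)) = 1/(14327 + (23552 - 9891)*(-15821 + 19372)) = 1/(14327 + 13661*3551) = 1/(14327 + 48510211) = 1/48524538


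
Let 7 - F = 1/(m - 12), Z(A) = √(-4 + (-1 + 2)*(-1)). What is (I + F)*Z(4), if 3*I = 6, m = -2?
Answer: 127*I*√5/14 ≈ 20.284*I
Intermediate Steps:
I = 2 (I = (⅓)*6 = 2)
Z(A) = I*√5 (Z(A) = √(-4 + 1*(-1)) = √(-4 - 1) = √(-5) = I*√5)
F = 99/14 (F = 7 - 1/(-2 - 12) = 7 - 1/(-14) = 7 - 1*(-1/14) = 7 + 1/14 = 99/14 ≈ 7.0714)
(I + F)*Z(4) = (2 + 99/14)*(I*√5) = 127*(I*√5)/14 = 127*I*√5/14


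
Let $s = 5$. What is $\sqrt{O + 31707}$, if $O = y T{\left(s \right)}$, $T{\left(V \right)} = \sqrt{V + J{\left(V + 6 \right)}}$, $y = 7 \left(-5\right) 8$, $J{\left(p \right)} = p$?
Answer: $\sqrt{30587} \approx 174.89$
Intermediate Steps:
$y = -280$ ($y = \left(-35\right) 8 = -280$)
$T{\left(V \right)} = \sqrt{6 + 2 V}$ ($T{\left(V \right)} = \sqrt{V + \left(V + 6\right)} = \sqrt{V + \left(6 + V\right)} = \sqrt{6 + 2 V}$)
$O = -1120$ ($O = - 280 \sqrt{6 + 2 \cdot 5} = - 280 \sqrt{6 + 10} = - 280 \sqrt{16} = \left(-280\right) 4 = -1120$)
$\sqrt{O + 31707} = \sqrt{-1120 + 31707} = \sqrt{30587}$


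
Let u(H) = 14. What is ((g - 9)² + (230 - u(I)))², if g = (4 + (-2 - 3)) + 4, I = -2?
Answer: 63504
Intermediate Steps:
g = 3 (g = (4 - 5) + 4 = -1 + 4 = 3)
((g - 9)² + (230 - u(I)))² = ((3 - 9)² + (230 - 1*14))² = ((-6)² + (230 - 14))² = (36 + 216)² = 252² = 63504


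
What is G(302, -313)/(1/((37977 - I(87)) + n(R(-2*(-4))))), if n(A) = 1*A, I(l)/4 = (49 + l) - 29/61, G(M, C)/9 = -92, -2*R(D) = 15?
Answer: -1890383202/61 ≈ -3.0990e+7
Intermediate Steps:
R(D) = -15/2 (R(D) = -½*15 = -15/2)
G(M, C) = -828 (G(M, C) = 9*(-92) = -828)
I(l) = 11840/61 + 4*l (I(l) = 4*((49 + l) - 29/61) = 4*(2960/61 + l) = 11840/61 + 4*l)
n(A) = A
G(302, -313)/(1/((37977 - I(87)) + n(R(-2*(-4))))) = -(31438746 - 828*(11840/61 + 4*87)) = -(31438746 - 828*(11840/61 + 348)) = -(31438746 - 27380304/61) = -828/(1/((37977 - 33068/61) - 15/2)) = -828/(1/(2283529/61 - 15/2)) = -828/(1/(4566143/122)) = -828/122/4566143 = -828*4566143/122 = -1890383202/61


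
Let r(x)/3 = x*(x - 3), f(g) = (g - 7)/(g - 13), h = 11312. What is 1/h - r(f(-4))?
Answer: 14932129/3269168 ≈ 4.5676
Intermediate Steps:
f(g) = (-7 + g)/(-13 + g)
r(x) = 3*x*(-3 + x) (r(x) = 3*(x*(x - 3)) = 3*(x*(-3 + x)) = 3*x*(-3 + x))
1/h - r(f(-4)) = 1/11312 - 3*(-7 - 4)/(-13 - 4)*(-3 + (-7 - 4)/(-13 - 4)) = 1/11312 - 3*-11/(-17)*(-3 - 11/(-17)) = 1/11312 - 3*(-1/17*(-11))*(-3 - 1/17*(-11)) = 1/11312 - 3*11*(-3 + 11/17)/17 = 1/11312 - 3*11*(-40)/(17*17) = 1/11312 - 1*(-1320/289) = 1/11312 + 1320/289 = 14932129/3269168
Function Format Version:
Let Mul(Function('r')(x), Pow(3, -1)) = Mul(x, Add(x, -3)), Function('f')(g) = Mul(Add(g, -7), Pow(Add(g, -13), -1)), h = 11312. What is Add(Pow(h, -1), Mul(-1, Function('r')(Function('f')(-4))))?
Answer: Rational(14932129, 3269168) ≈ 4.5676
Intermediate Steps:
Function('f')(g) = Mul(Pow(Add(-13, g), -1), Add(-7, g)) (Function('f')(g) = Mul(Add(-7, g), Pow(Add(-13, g), -1)) = Mul(Pow(Add(-13, g), -1), Add(-7, g)))
Function('r')(x) = Mul(3, x, Add(-3, x)) (Function('r')(x) = Mul(3, Mul(x, Add(x, -3))) = Mul(3, Mul(x, Add(-3, x))) = Mul(3, x, Add(-3, x)))
Add(Pow(h, -1), Mul(-1, Function('r')(Function('f')(-4)))) = Add(Pow(11312, -1), Mul(-1, Mul(3, Mul(Pow(Add(-13, -4), -1), Add(-7, -4)), Add(-3, Mul(Pow(Add(-13, -4), -1), Add(-7, -4)))))) = Add(Rational(1, 11312), Mul(-1, Mul(3, Mul(Pow(-17, -1), -11), Add(-3, Mul(Pow(-17, -1), -11))))) = Add(Rational(1, 11312), Mul(-1, Mul(3, Mul(Rational(-1, 17), -11), Add(-3, Mul(Rational(-1, 17), -11))))) = Add(Rational(1, 11312), Mul(-1, Mul(3, Rational(11, 17), Add(-3, Rational(11, 17))))) = Add(Rational(1, 11312), Mul(-1, Mul(3, Rational(11, 17), Rational(-40, 17)))) = Add(Rational(1, 11312), Mul(-1, Rational(-1320, 289))) = Add(Rational(1, 11312), Rational(1320, 289)) = Rational(14932129, 3269168)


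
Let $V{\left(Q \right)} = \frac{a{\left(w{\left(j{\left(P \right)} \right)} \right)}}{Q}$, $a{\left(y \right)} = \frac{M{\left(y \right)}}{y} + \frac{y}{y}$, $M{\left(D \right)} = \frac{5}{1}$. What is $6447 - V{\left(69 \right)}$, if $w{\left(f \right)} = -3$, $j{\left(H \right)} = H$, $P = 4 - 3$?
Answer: $\frac{1334531}{207} \approx 6447.0$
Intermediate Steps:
$P = 1$ ($P = 4 - 3 = 1$)
$M{\left(D \right)} = 5$ ($M{\left(D \right)} = 5 \cdot 1 = 5$)
$a{\left(y \right)} = 1 + \frac{5}{y}$ ($a{\left(y \right)} = \frac{5}{y} + \frac{y}{y} = \frac{5}{y} + 1 = 1 + \frac{5}{y}$)
$V{\left(Q \right)} = - \frac{2}{3 Q}$ ($V{\left(Q \right)} = \frac{\frac{1}{-3} \left(5 - 3\right)}{Q} = \frac{\left(- \frac{1}{3}\right) 2}{Q} = - \frac{2}{3 Q}$)
$6447 - V{\left(69 \right)} = 6447 - - \frac{2}{3 \cdot 69} = 6447 - \left(- \frac{2}{3}\right) \frac{1}{69} = 6447 - - \frac{2}{207} = 6447 + \frac{2}{207} = \frac{1334531}{207}$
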